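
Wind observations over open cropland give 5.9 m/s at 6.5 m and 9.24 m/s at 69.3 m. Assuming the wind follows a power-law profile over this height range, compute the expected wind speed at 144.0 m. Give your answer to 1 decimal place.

First find α: α = ln(V₂/V₁)/ln(z₂/z₁) = ln(9.24/5.9)/ln(69.3/6.5) = 0.44859/2.36664 = 0.1895
Extrapolate from 69.3 m to 144.0 m: V₃ = 9.24 × (144.0/69.3)^0.1895 = 9.24 × 1.1487 = 10.6140 m/s

10.6 m/s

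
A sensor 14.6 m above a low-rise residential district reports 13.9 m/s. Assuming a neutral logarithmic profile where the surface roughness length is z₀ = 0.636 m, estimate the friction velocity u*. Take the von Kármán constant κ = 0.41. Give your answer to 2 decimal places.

u* ≈ 1.82 m/s

Log law: V(z) = (u*/κ) · ln(z/z₀) ⇒ u* = κ · V / ln(z/z₀)
u* = 0.41 × 13.9 / ln(14.6/0.636) = 0.41 × 13.9 / 3.1336
   = 5.6990 / 3.1336 = 1.8187 m/s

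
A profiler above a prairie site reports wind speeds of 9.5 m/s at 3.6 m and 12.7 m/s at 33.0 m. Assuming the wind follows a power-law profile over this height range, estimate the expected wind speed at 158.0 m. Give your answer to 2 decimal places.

First find α: α = ln(V₂/V₁)/ln(z₂/z₁) = ln(12.7/9.5)/ln(33.0/3.6) = 0.29031/2.21557 = 0.1310
Extrapolate from 33.0 m to 158.0 m: V₃ = 12.7 × (158.0/33.0)^0.1310 = 12.7 × 1.2278 = 15.5928 m/s

15.59 m/s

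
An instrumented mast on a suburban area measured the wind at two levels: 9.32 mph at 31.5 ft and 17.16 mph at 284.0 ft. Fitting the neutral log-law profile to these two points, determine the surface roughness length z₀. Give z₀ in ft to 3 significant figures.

z₀ ≈ 2.31 ft

Log law: V(z) ∝ ln(z/z₀). With r = V₁/V₂ = 9.32/17.16 = 0.54312,
r · ln(z₂/z₀) = ln(z₁/z₀) ⇒ ln z₀ = (ln z₁ − r·ln z₂)/(1 − r)
ln z₀ = (3.44999 − 0.54312×5.64897) / 0.45688 = 0.8359
z₀ = exp(0.8359) = 2.307 ft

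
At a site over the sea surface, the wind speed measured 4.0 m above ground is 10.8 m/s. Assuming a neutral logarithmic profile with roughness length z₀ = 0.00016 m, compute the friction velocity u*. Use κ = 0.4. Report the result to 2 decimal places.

Log law: V(z) = (u*/κ) · ln(z/z₀) ⇒ u* = κ · V / ln(z/z₀)
u* = 0.4 × 10.8 / ln(4.0/0.00016) = 0.4 × 10.8 / 10.1266
   = 4.3200 / 10.1266 = 0.4266 m/s

u* ≈ 0.43 m/s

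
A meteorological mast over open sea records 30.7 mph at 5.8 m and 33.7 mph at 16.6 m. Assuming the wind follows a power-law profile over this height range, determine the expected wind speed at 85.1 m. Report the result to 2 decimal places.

First find α: α = ln(V₂/V₁)/ln(z₂/z₁) = ln(33.7/30.7)/ln(16.6/5.8) = 0.09324/1.05154 = 0.0887
Extrapolate from 16.6 m to 85.1 m: V₃ = 33.7 × (85.1/16.6)^0.0887 = 33.7 × 1.1559 = 38.9553 mph

38.96 mph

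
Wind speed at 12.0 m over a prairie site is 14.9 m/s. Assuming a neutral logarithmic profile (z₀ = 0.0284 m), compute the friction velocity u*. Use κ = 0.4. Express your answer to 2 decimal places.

u* ≈ 0.99 m/s

Log law: V(z) = (u*/κ) · ln(z/z₀) ⇒ u* = κ · V / ln(z/z₀)
u* = 0.4 × 14.9 / ln(12.0/0.0284) = 0.4 × 14.9 / 6.0463
   = 5.9600 / 6.0463 = 0.9857 m/s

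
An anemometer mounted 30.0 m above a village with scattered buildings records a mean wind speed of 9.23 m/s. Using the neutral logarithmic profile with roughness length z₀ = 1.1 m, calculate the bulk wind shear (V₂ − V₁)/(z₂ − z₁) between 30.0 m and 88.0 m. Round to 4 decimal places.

Log law: V₂ = V₁ · ln(z₂/z₀)/ln(z₁/z₀) = 9.23 × 4.3820/3.3059 = 12.2346 m/s
ΔV/Δz = (12.2346 − 9.23)/(88.0 − 30.0) = 3.0046/58.0000 = 0.05180 m/s/m

0.0518 m/s/m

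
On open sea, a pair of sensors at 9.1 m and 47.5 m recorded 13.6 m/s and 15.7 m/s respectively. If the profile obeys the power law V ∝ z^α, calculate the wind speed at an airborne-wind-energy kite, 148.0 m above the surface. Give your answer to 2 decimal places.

17.33 m/s

First find α: α = ln(V₂/V₁)/ln(z₂/z₁) = ln(15.7/13.6)/ln(47.5/9.1) = 0.14359/1.65246 = 0.0869
Extrapolate from 47.5 m to 148.0 m: V₃ = 15.7 × (148.0/47.5)^0.0869 = 15.7 × 1.1038 = 17.3296 m/s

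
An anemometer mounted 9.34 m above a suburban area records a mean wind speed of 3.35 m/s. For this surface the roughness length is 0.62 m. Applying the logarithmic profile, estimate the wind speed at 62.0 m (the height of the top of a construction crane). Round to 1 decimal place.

5.7 m/s

Log law: V(z) ∝ ln(z/z₀), so V₂/V₁ = ln(z₂/z₀) / ln(z₁/z₀).
ln(62.0/0.62) = 4.6052, ln(9.34/0.62) = 2.7123
V₂ = 3.35 × 4.6052/2.7123 = 3.35 × 1.6979 = 5.6878 m/s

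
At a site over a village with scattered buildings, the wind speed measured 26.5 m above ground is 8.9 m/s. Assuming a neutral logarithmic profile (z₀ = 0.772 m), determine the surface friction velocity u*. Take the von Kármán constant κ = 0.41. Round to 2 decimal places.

u* ≈ 1.03 m/s

Log law: V(z) = (u*/κ) · ln(z/z₀) ⇒ u* = κ · V / ln(z/z₀)
u* = 0.41 × 8.9 / ln(26.5/0.772) = 0.41 × 8.9 / 3.5359
   = 3.6490 / 3.5359 = 1.0320 m/s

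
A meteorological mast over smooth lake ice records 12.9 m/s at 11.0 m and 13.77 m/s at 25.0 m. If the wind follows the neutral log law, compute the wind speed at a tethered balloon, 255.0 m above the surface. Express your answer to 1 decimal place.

Log law: V ∝ ln(z/z₀). From the pair, with r = V₁/V₂ = 0.93682,
ln z₀ = (ln z₁ − r·ln z₂)/(1 − r) = (2.3979 − 0.93682×3.2189)/0.06318 = -9.7753 → z₀ = 0.00005684 m
V₃ = V₁ · ln(z₃/z₀)/ln(z₁/z₀) = 12.9 × 15.3165/12.1732 = 16.2311 m/s

16.2 m/s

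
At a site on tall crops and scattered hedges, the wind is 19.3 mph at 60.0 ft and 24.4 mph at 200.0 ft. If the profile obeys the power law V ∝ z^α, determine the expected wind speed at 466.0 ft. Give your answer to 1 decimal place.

First find α: α = ln(V₂/V₁)/ln(z₂/z₁) = ln(24.4/19.3)/ln(200.0/60.0) = 0.23448/1.20397 = 0.1948
Extrapolate from 200.0 ft to 466.0 ft: V₃ = 24.4 × (466.0/200.0)^0.1948 = 24.4 × 1.1791 = 28.7696 mph

28.8 mph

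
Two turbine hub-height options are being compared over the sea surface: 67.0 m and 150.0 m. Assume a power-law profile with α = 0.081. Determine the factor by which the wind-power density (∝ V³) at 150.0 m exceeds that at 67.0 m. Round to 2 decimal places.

1.22

Speed ratio: V_B/V_A = (z_B/z_A)^α = (150.0/67.0)^0.081 = (2.2388)^0.081 = 1.06746
Power-density ratio: P_B/P_A = (V_B/V_A)³ = (1.06746)³ = 1.21634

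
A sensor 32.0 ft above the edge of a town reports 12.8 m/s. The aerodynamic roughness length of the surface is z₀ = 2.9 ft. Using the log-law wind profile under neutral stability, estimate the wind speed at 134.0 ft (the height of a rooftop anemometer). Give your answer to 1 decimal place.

20.4 m/s

Log law: V(z) ∝ ln(z/z₀), so V₂/V₁ = ln(z₂/z₀) / ln(z₁/z₀).
ln(134.0/2.9) = 3.8331, ln(32.0/2.9) = 2.4010
V₂ = 12.8 × 3.8331/2.4010 = 12.8 × 1.5965 = 20.4346 m/s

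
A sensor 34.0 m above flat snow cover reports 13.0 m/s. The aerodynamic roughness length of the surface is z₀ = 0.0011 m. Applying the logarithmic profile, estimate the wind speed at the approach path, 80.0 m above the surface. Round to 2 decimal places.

Log law: V(z) ∝ ln(z/z₀), so V₂/V₁ = ln(z₂/z₀) / ln(z₁/z₀).
ln(80.0/0.0011) = 11.1945, ln(34.0/0.0011) = 10.3388
V₂ = 13.0 × 11.1945/10.3388 = 13.0 × 1.0828 = 14.0759 m/s

14.08 m/s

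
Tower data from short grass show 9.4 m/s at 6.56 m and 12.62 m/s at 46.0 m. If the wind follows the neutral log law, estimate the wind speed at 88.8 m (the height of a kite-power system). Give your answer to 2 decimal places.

Log law: V ∝ ln(z/z₀). From the pair, with r = V₁/V₂ = 0.74485,
ln z₀ = (ln z₁ − r·ln z₂)/(1 − r) = (1.8810 − 0.74485×3.8286)/0.25515 = -3.8047 → z₀ = 0.02227 m
V₃ = V₁ · ln(z₃/z₀)/ln(z₁/z₀) = 9.4 × 8.2911/5.6857 = 13.7074 m/s

13.71 m/s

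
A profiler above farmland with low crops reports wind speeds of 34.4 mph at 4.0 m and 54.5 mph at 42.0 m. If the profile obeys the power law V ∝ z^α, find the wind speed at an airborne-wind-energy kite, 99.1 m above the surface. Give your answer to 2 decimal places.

First find α: α = ln(V₂/V₁)/ln(z₂/z₁) = ln(54.5/34.4)/ln(42.0/4.0) = 0.46014/2.35138 = 0.1957
Extrapolate from 42.0 m to 99.1 m: V₃ = 54.5 × (99.1/42.0)^0.1957 = 54.5 × 1.1829 = 64.4696 mph

64.47 mph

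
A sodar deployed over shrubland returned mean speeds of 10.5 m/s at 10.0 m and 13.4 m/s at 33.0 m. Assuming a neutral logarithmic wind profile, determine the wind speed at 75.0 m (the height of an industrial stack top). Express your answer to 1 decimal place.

15.4 m/s

Log law: V ∝ ln(z/z₀). From the pair, with r = V₁/V₂ = 0.78358,
ln z₀ = (ln z₁ − r·ln z₂)/(1 − r) = (2.3026 − 0.78358×3.4965)/0.21642 = -2.0202 → z₀ = 0.1326 m
V₃ = V₁ · ln(z₃/z₀)/ln(z₁/z₀) = 10.5 × 6.3377/4.3228 = 15.3941 m/s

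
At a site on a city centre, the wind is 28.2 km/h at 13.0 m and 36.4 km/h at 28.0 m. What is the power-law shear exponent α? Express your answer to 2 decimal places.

α ≈ 0.33

Power law: V₂/V₁ = (z₂/z₁)^α ⇒ α = ln(V₂/V₁) / ln(z₂/z₁)
α = ln(36.4/28.2) / ln(28.0/13.0) = ln(1.2908) / ln(2.1538)
  = 0.25525 / 0.76726 = 0.33268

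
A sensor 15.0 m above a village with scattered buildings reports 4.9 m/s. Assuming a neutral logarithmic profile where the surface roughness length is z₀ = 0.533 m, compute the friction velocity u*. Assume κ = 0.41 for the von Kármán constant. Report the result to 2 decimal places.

u* ≈ 0.60 m/s

Log law: V(z) = (u*/κ) · ln(z/z₀) ⇒ u* = κ · V / ln(z/z₀)
u* = 0.41 × 4.9 / ln(15.0/0.533) = 0.41 × 4.9 / 3.3373
   = 2.0090 / 3.3373 = 0.6020 m/s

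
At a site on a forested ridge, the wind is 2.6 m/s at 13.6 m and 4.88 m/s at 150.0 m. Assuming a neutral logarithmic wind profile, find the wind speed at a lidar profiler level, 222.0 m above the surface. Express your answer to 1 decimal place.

5.3 m/s

Log law: V ∝ ln(z/z₀). From the pair, with r = V₁/V₂ = 0.53279,
ln z₀ = (ln z₁ − r·ln z₂)/(1 − r) = (2.6101 − 0.53279×5.0106)/0.46721 = -0.1274 → z₀ = 0.8804 m
V₃ = V₁ · ln(z₃/z₀)/ln(z₁/z₀) = 2.6 × 5.5301/2.7375 = 5.2524 m/s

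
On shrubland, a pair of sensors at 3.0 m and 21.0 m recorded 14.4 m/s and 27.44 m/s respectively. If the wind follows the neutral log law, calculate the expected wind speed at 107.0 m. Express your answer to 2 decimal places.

38.35 m/s

Log law: V ∝ ln(z/z₀). From the pair, with r = V₁/V₂ = 0.52478,
ln z₀ = (ln z₁ − r·ln z₂)/(1 − r) = (1.0986 − 0.52478×3.0445)/0.47522 = -1.0502 → z₀ = 0.3499 m
V₃ = V₁ · ln(z₃/z₀)/ln(z₁/z₀) = 14.4 × 5.7231/2.1489 = 38.3517 m/s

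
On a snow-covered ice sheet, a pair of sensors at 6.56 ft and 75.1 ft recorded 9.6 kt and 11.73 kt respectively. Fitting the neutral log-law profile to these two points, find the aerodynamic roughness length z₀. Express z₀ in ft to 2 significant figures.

z₀ ≈ 0.00011 ft

Log law: V(z) ∝ ln(z/z₀). With r = V₁/V₂ = 9.6/11.73 = 0.81841,
r · ln(z₂/z₀) = ln(z₁/z₀) ⇒ ln z₀ = (ln z₁ − r·ln z₂)/(1 − r)
ln z₀ = (1.88099 − 0.81841×4.31882) / 0.18159 = -9.1064
z₀ = exp(-9.1064) = 0.0001110 ft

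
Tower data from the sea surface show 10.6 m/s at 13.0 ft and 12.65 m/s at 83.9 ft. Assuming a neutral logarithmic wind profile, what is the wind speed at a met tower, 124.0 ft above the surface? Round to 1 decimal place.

13.1 m/s

Log law: V ∝ ln(z/z₀). From the pair, with r = V₁/V₂ = 0.83794,
ln z₀ = (ln z₁ − r·ln z₂)/(1 − r) = (2.5649 − 0.83794×4.4296)/0.16206 = -7.0768 → z₀ = 0.0008445 ft
V₃ = V₁ · ln(z₃/z₀)/ln(z₁/z₀) = 10.6 × 11.8971/9.6417 = 13.0795 m/s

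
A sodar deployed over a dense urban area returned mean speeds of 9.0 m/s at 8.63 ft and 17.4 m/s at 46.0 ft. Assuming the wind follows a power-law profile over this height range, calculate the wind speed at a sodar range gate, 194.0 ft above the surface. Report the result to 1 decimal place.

30.7 m/s

First find α: α = ln(V₂/V₁)/ln(z₂/z₁) = ln(17.4/9.0)/ln(46.0/8.63) = 0.65925/1.67340 = 0.3940
Extrapolate from 46.0 ft to 194.0 ft: V₃ = 17.4 × (194.0/46.0)^0.3940 = 17.4 × 1.7630 = 30.6753 m/s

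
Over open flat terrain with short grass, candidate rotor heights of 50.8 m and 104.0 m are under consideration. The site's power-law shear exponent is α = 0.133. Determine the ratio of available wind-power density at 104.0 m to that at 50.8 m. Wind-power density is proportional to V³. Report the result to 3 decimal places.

Speed ratio: V_B/V_A = (z_B/z_A)^α = (104.0/50.8)^0.133 = (2.0472)^0.133 = 1.09998
Power-density ratio: P_B/P_A = (V_B/V_A)³ = (1.09998)³ = 1.33093

1.331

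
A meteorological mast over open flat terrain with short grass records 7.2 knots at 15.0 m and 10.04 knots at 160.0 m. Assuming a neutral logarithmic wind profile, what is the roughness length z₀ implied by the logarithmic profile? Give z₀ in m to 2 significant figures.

Log law: V(z) ∝ ln(z/z₀). With r = V₁/V₂ = 7.2/10.04 = 0.71713,
r · ln(z₂/z₀) = ln(z₁/z₀) ⇒ ln z₀ = (ln z₁ − r·ln z₂)/(1 − r)
ln z₀ = (2.70805 − 0.71713×5.07517) / 0.28287 = -3.2931
z₀ = exp(-3.2931) = 0.03714 m

z₀ ≈ 0.037 m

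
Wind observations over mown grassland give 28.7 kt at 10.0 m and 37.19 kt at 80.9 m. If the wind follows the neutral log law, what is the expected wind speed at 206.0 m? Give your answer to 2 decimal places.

40.99 kt

Log law: V ∝ ln(z/z₀). From the pair, with r = V₁/V₂ = 0.77171,
ln z₀ = (ln z₁ − r·ln z₂)/(1 − r) = (2.3026 − 0.77171×4.3932)/0.22829 = -4.7647 → z₀ = 0.008526 m
V₃ = V₁ · ln(z₃/z₀)/ln(z₁/z₀) = 28.7 × 10.0926/7.0673 = 40.9856 kt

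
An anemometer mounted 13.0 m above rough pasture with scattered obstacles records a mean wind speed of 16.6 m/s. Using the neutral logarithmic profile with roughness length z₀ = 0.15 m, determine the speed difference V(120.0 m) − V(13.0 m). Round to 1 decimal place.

Log law: V₂ = V₁ · ln(z₂/z₀)/ln(z₁/z₀) = 16.6 × 6.6846/4.4621 = 24.8684 m/s
ΔV = 24.8684 − 16.6 = 8.2684 m/s

8.3 m/s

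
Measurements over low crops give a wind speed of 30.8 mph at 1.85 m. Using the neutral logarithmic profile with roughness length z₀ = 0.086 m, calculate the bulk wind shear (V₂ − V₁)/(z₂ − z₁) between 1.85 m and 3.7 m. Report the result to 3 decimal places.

3.761 mph/m

Log law: V₂ = V₁ · ln(z₂/z₀)/ln(z₁/z₀) = 30.8 × 3.7617/3.0686 = 37.7572 mph
ΔV/Δz = (37.7572 − 30.8)/(3.7 − 1.85) = 6.9572/1.8500 = 3.76067 mph/m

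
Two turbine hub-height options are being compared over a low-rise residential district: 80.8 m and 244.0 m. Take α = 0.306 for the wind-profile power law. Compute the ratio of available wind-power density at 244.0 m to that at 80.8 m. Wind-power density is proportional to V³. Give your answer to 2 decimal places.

Speed ratio: V_B/V_A = (z_B/z_A)^α = (244.0/80.8)^0.306 = (3.0198)^0.306 = 1.40240
Power-density ratio: P_B/P_A = (V_B/V_A)³ = (1.40240)³ = 2.75816

2.76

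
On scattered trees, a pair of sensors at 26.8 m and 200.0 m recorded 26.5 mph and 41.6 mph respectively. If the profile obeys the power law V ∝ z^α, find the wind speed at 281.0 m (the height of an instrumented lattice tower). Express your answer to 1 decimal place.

44.9 mph

First find α: α = ln(V₂/V₁)/ln(z₂/z₁) = ln(41.6/26.5)/ln(200.0/26.8) = 0.45096/2.00992 = 0.2244
Extrapolate from 200.0 m to 281.0 m: V₃ = 41.6 × (281.0/200.0)^0.2244 = 41.6 × 1.0793 = 44.8980 mph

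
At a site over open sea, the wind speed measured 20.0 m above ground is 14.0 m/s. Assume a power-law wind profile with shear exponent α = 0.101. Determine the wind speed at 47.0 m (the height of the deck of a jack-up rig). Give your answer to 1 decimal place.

15.3 m/s

Power-law profile: V₂ = V₁ · (z₂/z₁)^α
V₂ = 14.0 × (47.0/20.0)^0.101 = 14.0 × (2.3500)^0.101
    = 14.0 × 1.0901 = 15.2618 m/s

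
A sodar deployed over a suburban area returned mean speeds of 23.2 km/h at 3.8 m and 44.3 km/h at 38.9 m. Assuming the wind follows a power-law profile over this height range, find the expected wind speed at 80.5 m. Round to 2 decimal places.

First find α: α = ln(V₂/V₁)/ln(z₂/z₁) = ln(44.3/23.2)/ln(38.9/3.8) = 0.64683/2.32599 = 0.2781
Extrapolate from 38.9 m to 80.5 m: V₃ = 44.3 × (80.5/38.9)^0.2781 = 44.3 × 1.2241 = 54.2297 km/h

54.23 km/h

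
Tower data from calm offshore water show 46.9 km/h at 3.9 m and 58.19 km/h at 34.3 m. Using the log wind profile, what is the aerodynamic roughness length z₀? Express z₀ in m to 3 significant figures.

Log law: V(z) ∝ ln(z/z₀). With r = V₁/V₂ = 46.9/58.19 = 0.80598,
r · ln(z₂/z₀) = ln(z₁/z₀) ⇒ ln z₀ = (ln z₁ − r·ln z₂)/(1 − r)
ln z₀ = (1.36098 − 0.80598×3.53515) / 0.19402 = -7.6708
z₀ = exp(-7.6708) = 0.0004663 m

z₀ ≈ 0.000466 m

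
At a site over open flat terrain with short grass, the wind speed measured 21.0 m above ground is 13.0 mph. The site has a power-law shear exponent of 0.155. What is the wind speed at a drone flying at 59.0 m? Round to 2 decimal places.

Power-law profile: V₂ = V₁ · (z₂/z₁)^α
V₂ = 13.0 × (59.0/21.0)^0.155 = 13.0 × (2.8095)^0.155
    = 13.0 × 1.1736 = 15.2574 mph

15.26 mph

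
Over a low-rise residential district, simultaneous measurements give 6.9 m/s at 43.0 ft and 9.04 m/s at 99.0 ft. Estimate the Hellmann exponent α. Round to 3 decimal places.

α ≈ 0.324

Power law: V₂/V₁ = (z₂/z₁)^α ⇒ α = ln(V₂/V₁) / ln(z₂/z₁)
α = ln(9.04/6.9) / ln(99.0/43.0) = ln(1.3101) / ln(2.3023)
  = 0.27014 / 0.83392 = 0.32394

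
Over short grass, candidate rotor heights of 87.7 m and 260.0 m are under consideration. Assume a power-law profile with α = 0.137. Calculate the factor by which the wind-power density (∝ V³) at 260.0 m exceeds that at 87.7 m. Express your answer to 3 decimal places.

1.563

Speed ratio: V_B/V_A = (z_B/z_A)^α = (260.0/87.7)^0.137 = (2.9647)^0.137 = 1.16054
Power-density ratio: P_B/P_A = (V_B/V_A)³ = (1.16054)³ = 1.56308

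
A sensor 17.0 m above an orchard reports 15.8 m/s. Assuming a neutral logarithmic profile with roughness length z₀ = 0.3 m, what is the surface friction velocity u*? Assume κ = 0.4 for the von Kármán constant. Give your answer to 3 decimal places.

Log law: V(z) = (u*/κ) · ln(z/z₀) ⇒ u* = κ · V / ln(z/z₀)
u* = 0.4 × 15.8 / ln(17.0/0.3) = 0.4 × 15.8 / 4.0372
   = 6.3200 / 4.0372 = 1.5654 m/s

u* ≈ 1.565 m/s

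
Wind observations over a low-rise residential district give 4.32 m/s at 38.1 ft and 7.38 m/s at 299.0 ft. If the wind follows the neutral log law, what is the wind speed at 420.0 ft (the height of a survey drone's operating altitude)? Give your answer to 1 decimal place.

7.9 m/s

Log law: V ∝ ln(z/z₀). From the pair, with r = V₁/V₂ = 0.58537,
ln z₀ = (ln z₁ − r·ln z₂)/(1 − r) = (3.6402 − 0.58537×5.7004)/0.41463 = 0.7317 → z₀ = 2.079 ft
V₃ = V₁ · ln(z₃/z₀)/ln(z₁/z₀) = 4.32 × 5.3086/2.9086 = 7.8847 m/s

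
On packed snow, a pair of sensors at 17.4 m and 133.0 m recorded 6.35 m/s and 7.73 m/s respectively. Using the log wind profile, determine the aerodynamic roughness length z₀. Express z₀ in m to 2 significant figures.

z₀ ≈ 0.0015 m

Log law: V(z) ∝ ln(z/z₀). With r = V₁/V₂ = 6.35/7.73 = 0.82147,
r · ln(z₂/z₀) = ln(z₁/z₀) ⇒ ln z₀ = (ln z₁ − r·ln z₂)/(1 − r)
ln z₀ = (2.85647 − 0.82147×4.89035) / 0.17853 = -6.5023
z₀ = exp(-6.5023) = 0.001500 m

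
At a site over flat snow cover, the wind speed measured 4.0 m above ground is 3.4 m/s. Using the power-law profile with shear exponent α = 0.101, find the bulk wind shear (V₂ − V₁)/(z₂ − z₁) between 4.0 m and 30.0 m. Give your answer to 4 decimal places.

0.0295 m/s/m

Power law: V₂ = V₁ · (z₂/z₁)^α = 3.4 × (7.5000)^0.101 = 4.1674 m/s
ΔV/Δz = (4.1674 − 3.4)/(30.0 − 4.0) = 0.7674/26.0000 = 0.02951 m/s/m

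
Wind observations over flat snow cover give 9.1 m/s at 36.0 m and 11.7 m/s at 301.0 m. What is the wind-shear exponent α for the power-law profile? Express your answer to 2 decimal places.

α ≈ 0.12

Power law: V₂/V₁ = (z₂/z₁)^α ⇒ α = ln(V₂/V₁) / ln(z₂/z₁)
α = ln(11.7/9.1) / ln(301.0/36.0) = ln(1.2857) / ln(8.3611)
  = 0.25131 / 2.12359 = 0.11834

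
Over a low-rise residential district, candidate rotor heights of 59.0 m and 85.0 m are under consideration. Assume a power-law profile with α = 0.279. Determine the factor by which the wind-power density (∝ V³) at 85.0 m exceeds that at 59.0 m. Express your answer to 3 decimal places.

1.357

Speed ratio: V_B/V_A = (z_B/z_A)^α = (85.0/59.0)^0.279 = (1.4407)^0.279 = 1.10724
Power-density ratio: P_B/P_A = (V_B/V_A)³ = (1.10724)³ = 1.35744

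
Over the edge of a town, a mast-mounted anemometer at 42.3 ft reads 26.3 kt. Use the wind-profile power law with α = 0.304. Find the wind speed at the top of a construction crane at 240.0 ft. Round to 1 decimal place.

Power-law profile: V₂ = V₁ · (z₂/z₁)^α
V₂ = 26.3 × (240.0/42.3)^0.304 = 26.3 × (5.6738)^0.304
    = 26.3 × 1.6950 = 44.5792 kt

44.6 kt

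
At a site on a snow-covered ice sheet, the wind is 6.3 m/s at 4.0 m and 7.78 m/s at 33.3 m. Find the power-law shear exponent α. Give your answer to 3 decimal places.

α ≈ 0.100

Power law: V₂/V₁ = (z₂/z₁)^α ⇒ α = ln(V₂/V₁) / ln(z₂/z₁)
α = ln(7.78/6.3) / ln(33.3/4.0) = ln(1.2349) / ln(8.3250)
  = 0.21101 / 2.11926 = 0.09957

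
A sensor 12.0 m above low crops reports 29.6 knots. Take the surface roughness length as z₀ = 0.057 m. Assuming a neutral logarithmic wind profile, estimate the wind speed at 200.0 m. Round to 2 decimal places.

45.17 knots

Log law: V(z) ∝ ln(z/z₀), so V₂/V₁ = ln(z₂/z₀) / ln(z₁/z₀).
ln(200.0/0.057) = 8.1630, ln(12.0/0.057) = 5.3496
V₂ = 29.6 × 8.1630/5.3496 = 29.6 × 1.5259 = 45.1669 knots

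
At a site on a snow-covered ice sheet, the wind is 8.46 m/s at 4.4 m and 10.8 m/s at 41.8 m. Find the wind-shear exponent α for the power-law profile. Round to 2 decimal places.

α ≈ 0.11

Power law: V₂/V₁ = (z₂/z₁)^α ⇒ α = ln(V₂/V₁) / ln(z₂/z₁)
α = ln(10.8/8.46) / ln(41.8/4.4) = ln(1.2766) / ln(9.5000)
  = 0.24420 / 2.25129 = 0.10847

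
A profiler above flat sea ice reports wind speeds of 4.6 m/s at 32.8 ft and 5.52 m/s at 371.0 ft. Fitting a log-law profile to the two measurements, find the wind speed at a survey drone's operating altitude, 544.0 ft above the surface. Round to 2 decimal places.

5.67 m/s

Log law: V ∝ ln(z/z₀). From the pair, with r = V₁/V₂ = 0.83333,
ln z₀ = (ln z₁ − r·ln z₂)/(1 − r) = (3.4904 − 0.83333×5.9162)/0.16667 = -8.6384 → z₀ = 0.0001772 ft
V₃ = V₁ · ln(z₃/z₀)/ln(z₁/z₀) = 4.6 × 14.9374/12.1289 = 5.6652 m/s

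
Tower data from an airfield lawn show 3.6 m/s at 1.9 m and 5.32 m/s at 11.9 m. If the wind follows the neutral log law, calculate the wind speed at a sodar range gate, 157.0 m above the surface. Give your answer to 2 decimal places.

Log law: V ∝ ln(z/z₀). From the pair, with r = V₁/V₂ = 0.67669,
ln z₀ = (ln z₁ − r·ln z₂)/(1 − r) = (0.6419 − 0.67669×2.4765)/0.32331 = -3.1982 → z₀ = 0.04084 m
V₃ = V₁ · ln(z₃/z₀)/ln(z₁/z₀) = 3.6 × 8.2544/3.8400 = 7.7385 m/s

7.74 m/s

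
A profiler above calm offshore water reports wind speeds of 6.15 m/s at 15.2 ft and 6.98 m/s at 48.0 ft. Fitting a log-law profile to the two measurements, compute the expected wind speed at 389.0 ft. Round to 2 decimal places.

8.49 m/s

Log law: V ∝ ln(z/z₀). From the pair, with r = V₁/V₂ = 0.88109,
ln z₀ = (ln z₁ − r·ln z₂)/(1 − r) = (2.7213 − 0.88109×3.8712)/0.11891 = -5.7991 → z₀ = 0.003030 ft
V₃ = V₁ · ln(z₃/z₀)/ln(z₁/z₀) = 6.15 × 11.7627/8.5204 = 8.4903 m/s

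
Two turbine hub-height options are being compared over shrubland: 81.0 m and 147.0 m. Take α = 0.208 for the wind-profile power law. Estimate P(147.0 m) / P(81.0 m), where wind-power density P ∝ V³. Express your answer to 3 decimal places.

Speed ratio: V_B/V_A = (z_B/z_A)^α = (147.0/81.0)^0.208 = (1.8148)^0.208 = 1.13198
Power-density ratio: P_B/P_A = (V_B/V_A)³ = (1.13198)³ = 1.45048

1.450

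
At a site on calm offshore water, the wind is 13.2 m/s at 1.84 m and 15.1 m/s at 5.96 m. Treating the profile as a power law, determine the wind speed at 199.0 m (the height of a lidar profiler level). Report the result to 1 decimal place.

First find α: α = ln(V₂/V₁)/ln(z₂/z₁) = ln(15.1/13.2)/ln(5.96/1.84) = 0.13448/1.17530 = 0.1144
Extrapolate from 5.96 m to 199.0 m: V₃ = 15.1 × (199.0/5.96)^0.1144 = 15.1 × 1.4939 = 22.5584 m/s

22.6 m/s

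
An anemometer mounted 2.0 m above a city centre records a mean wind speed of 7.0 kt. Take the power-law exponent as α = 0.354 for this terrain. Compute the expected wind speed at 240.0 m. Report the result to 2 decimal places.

38.12 kt

Power-law profile: V₂ = V₁ · (z₂/z₁)^α
V₂ = 7.0 × (240.0/2.0)^0.354 = 7.0 × (120.0000)^0.354
    = 7.0 × 5.4454 = 38.1178 kt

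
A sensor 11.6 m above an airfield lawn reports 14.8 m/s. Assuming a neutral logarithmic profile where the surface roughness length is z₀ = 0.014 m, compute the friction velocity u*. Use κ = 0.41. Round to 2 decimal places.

Log law: V(z) = (u*/κ) · ln(z/z₀) ⇒ u* = κ · V / ln(z/z₀)
u* = 0.41 × 14.8 / ln(11.6/0.014) = 0.41 × 14.8 / 6.7197
   = 6.0680 / 6.7197 = 0.9030 m/s

u* ≈ 0.90 m/s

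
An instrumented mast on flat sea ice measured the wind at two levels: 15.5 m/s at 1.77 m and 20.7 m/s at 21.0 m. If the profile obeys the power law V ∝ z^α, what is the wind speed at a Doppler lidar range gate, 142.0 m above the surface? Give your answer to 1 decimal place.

25.9 m/s

First find α: α = ln(V₂/V₁)/ln(z₂/z₁) = ln(20.7/15.5)/ln(21.0/1.77) = 0.28929/2.47354 = 0.1170
Extrapolate from 21.0 m to 142.0 m: V₃ = 20.7 × (142.0/21.0)^0.1170 = 20.7 × 1.2505 = 25.8852 m/s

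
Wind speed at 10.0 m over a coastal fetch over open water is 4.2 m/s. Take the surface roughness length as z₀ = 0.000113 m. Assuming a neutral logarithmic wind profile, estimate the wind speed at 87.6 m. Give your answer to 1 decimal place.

Log law: V(z) ∝ ln(z/z₀), so V₂/V₁ = ln(z₂/z₀) / ln(z₁/z₀).
ln(87.6/0.000113) = 13.5609, ln(10.0/0.000113) = 11.3907
V₂ = 4.2 × 13.5609/11.3907 = 4.2 × 1.1905 = 5.0002 m/s

5.0 m/s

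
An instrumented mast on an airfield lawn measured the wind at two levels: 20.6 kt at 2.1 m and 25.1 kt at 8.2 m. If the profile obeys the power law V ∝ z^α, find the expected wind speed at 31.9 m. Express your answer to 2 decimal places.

30.57 kt

First find α: α = ln(V₂/V₁)/ln(z₂/z₁) = ln(25.1/20.6)/ln(8.2/2.1) = 0.19758/1.36220 = 0.1450
Extrapolate from 8.2 m to 31.9 m: V₃ = 25.1 × (31.9/8.2)^0.1450 = 25.1 × 1.2178 = 30.5665 kt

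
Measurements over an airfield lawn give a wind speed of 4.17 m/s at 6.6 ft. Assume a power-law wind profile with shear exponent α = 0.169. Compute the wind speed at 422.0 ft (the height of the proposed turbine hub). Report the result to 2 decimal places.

Power-law profile: V₂ = V₁ · (z₂/z₁)^α
V₂ = 4.17 × (422.0/6.6)^0.169 = 4.17 × (63.9394)^0.169
    = 4.17 × 2.0192 = 8.4200 m/s

8.42 m/s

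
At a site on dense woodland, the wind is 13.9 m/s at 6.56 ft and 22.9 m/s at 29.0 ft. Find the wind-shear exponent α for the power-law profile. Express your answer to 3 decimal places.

Power law: V₂/V₁ = (z₂/z₁)^α ⇒ α = ln(V₂/V₁) / ln(z₂/z₁)
α = ln(22.9/13.9) / ln(29.0/6.56) = ln(1.6475) / ln(4.4207)
  = 0.49925 / 1.48631 = 0.33590

α ≈ 0.336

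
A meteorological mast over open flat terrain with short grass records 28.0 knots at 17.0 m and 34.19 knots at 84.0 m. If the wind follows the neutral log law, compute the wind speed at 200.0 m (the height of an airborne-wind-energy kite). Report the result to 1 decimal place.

Log law: V ∝ ln(z/z₀). From the pair, with r = V₁/V₂ = 0.81895,
ln z₀ = (ln z₁ − r·ln z₂)/(1 − r) = (2.8332 − 0.81895×4.4308)/0.18105 = -4.3934 → z₀ = 0.01236 m
V₃ = V₁ · ln(z₃/z₀)/ln(z₁/z₀) = 28.0 × 9.6917/7.2266 = 37.5512 knots

37.6 knots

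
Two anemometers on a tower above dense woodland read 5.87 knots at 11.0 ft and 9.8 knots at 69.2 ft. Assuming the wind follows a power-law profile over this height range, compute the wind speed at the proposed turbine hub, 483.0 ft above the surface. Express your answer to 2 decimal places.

16.84 knots

First find α: α = ln(V₂/V₁)/ln(z₂/z₁) = ln(9.8/5.87)/ln(69.2/11.0) = 0.51253/1.83911 = 0.2787
Extrapolate from 69.2 ft to 483.0 ft: V₃ = 9.8 × (483.0/69.2)^0.2787 = 9.8 × 1.7186 = 16.8419 knots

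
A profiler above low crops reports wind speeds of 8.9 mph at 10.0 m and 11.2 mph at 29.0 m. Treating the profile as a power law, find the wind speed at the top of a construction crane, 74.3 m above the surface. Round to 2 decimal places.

First find α: α = ln(V₂/V₁)/ln(z₂/z₁) = ln(11.2/8.9)/ln(29.0/10.0) = 0.22986/1.06471 = 0.2159
Extrapolate from 29.0 m to 74.3 m: V₃ = 11.2 × (74.3/29.0)^0.2159 = 11.2 × 1.2252 = 13.7224 mph

13.72 mph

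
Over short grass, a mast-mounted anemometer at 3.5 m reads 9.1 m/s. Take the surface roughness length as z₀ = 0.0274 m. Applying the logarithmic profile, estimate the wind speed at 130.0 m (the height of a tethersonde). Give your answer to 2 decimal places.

Log law: V(z) ∝ ln(z/z₀), so V₂/V₁ = ln(z₂/z₀) / ln(z₁/z₀).
ln(130.0/0.0274) = 8.4647, ln(3.5/0.0274) = 4.8500
V₂ = 9.1 × 8.4647/4.8500 = 9.1 × 1.7453 = 15.8824 m/s

15.88 m/s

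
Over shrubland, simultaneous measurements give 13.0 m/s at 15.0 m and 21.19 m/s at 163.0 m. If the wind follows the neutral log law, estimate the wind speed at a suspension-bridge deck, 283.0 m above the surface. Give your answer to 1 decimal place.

23.1 m/s

Log law: V ∝ ln(z/z₀). From the pair, with r = V₁/V₂ = 0.61350,
ln z₀ = (ln z₁ − r·ln z₂)/(1 − r) = (2.7081 − 0.61350×5.0938)/0.38650 = -1.0788 → z₀ = 0.3400 m
V₃ = V₁ · ln(z₃/z₀)/ln(z₁/z₀) = 13.0 × 6.7242/3.7868 = 23.0839 m/s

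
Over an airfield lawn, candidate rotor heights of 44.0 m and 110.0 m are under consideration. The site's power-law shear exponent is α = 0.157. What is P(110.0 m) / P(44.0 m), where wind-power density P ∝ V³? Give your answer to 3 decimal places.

1.540

Speed ratio: V_B/V_A = (z_B/z_A)^α = (110.0/44.0)^0.157 = (2.5000)^0.157 = 1.15472
Power-density ratio: P_B/P_A = (V_B/V_A)³ = (1.15472)³ = 1.53968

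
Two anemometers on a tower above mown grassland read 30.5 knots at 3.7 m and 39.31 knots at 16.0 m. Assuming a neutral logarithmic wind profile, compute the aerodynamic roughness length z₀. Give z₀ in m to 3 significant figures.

z₀ ≈ 0.0233 m

Log law: V(z) ∝ ln(z/z₀). With r = V₁/V₂ = 30.5/39.31 = 0.77588,
r · ln(z₂/z₀) = ln(z₁/z₀) ⇒ ln z₀ = (ln z₁ − r·ln z₂)/(1 − r)
ln z₀ = (1.30833 − 0.77588×2.77259) / 0.22412 = -3.7609
z₀ = exp(-3.7609) = 0.02326 m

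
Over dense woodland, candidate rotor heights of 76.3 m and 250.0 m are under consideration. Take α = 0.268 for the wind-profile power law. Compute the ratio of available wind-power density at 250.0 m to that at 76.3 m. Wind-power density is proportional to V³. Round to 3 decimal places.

Speed ratio: V_B/V_A = (z_B/z_A)^α = (250.0/76.3)^0.268 = (3.2765)^0.268 = 1.37446
Power-density ratio: P_B/P_A = (V_B/V_A)³ = (1.37446)³ = 2.59653

2.597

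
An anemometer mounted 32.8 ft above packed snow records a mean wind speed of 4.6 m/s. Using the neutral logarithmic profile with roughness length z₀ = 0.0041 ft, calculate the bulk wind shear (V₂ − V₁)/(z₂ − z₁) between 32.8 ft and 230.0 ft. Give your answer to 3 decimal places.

Log law: V₂ = V₁ · ln(z₂/z₀)/ln(z₁/z₀) = 4.6 × 10.9348/8.9872 = 5.5969 m/s
ΔV/Δz = (5.5969 − 4.6)/(230.0 − 32.8) = 0.9969/197.2000 = 0.00506 m/s/ft

0.005 m/s/ft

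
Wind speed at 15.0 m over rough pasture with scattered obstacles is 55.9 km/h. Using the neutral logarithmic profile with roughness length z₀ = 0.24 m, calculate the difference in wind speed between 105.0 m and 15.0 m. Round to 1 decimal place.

Log law: V₂ = V₁ · ln(z₂/z₀)/ln(z₁/z₀) = 55.9 × 6.0811/4.1352 = 82.2052 km/h
ΔV = 82.2052 − 55.9 = 26.3052 km/h

26.3 km/h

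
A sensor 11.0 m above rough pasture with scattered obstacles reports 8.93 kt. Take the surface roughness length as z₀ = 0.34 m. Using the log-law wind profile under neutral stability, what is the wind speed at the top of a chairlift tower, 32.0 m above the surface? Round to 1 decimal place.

Log law: V(z) ∝ ln(z/z₀), so V₂/V₁ = ln(z₂/z₀) / ln(z₁/z₀).
ln(32.0/0.34) = 4.5445, ln(11.0/0.34) = 3.4767
V₂ = 8.93 × 4.5445/3.4767 = 8.93 × 1.3071 = 11.6728 kt

11.7 kt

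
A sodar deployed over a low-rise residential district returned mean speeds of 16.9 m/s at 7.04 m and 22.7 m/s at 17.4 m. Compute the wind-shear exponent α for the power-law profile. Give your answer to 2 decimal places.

Power law: V₂/V₁ = (z₂/z₁)^α ⇒ α = ln(V₂/V₁) / ln(z₂/z₁)
α = ln(22.7/16.9) / ln(17.4/7.04) = ln(1.3432) / ln(2.4716)
  = 0.29505 / 0.90486 = 0.32607

α ≈ 0.33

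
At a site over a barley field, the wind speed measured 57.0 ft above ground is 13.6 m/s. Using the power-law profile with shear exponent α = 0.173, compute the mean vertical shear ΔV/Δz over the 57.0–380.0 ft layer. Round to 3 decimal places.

Power law: V₂ = V₁ · (z₂/z₁)^α = 13.6 × (6.6667)^0.173 = 18.8832 m/s
ΔV/Δz = (18.8832 − 13.6)/(380.0 − 57.0) = 5.2832/323.0000 = 0.01636 m/s/ft

0.016 m/s/ft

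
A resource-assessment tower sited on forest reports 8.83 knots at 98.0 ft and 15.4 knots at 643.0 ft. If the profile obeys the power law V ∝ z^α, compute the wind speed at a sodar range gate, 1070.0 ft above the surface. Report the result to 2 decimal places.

First find α: α = ln(V₂/V₁)/ln(z₂/z₁) = ln(15.4/8.83)/ln(643.0/98.0) = 0.55621/1.88118 = 0.2957
Extrapolate from 643.0 ft to 1070.0 ft: V₃ = 15.4 × (1070.0/643.0)^0.2957 = 15.4 × 1.1625 = 17.9026 knots

17.90 knots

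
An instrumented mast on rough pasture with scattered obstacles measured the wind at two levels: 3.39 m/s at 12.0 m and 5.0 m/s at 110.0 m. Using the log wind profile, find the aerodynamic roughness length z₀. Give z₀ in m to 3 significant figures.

z₀ ≈ 0.113 m

Log law: V(z) ∝ ln(z/z₀). With r = V₁/V₂ = 3.39/5.0 = 0.67800,
r · ln(z₂/z₀) = ln(z₁/z₀) ⇒ ln z₀ = (ln z₁ − r·ln z₂)/(1 − r)
ln z₀ = (2.48491 − 0.67800×4.70048) / 0.32200 = -2.1802
z₀ = exp(-2.1802) = 0.1130 m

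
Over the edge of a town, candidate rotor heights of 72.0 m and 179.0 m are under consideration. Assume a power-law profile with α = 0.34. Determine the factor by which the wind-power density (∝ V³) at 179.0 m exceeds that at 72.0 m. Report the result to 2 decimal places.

2.53

Speed ratio: V_B/V_A = (z_B/z_A)^α = (179.0/72.0)^0.34 = (2.4861)^0.34 = 1.36294
Power-density ratio: P_B/P_A = (V_B/V_A)³ = (1.36294)³ = 2.53181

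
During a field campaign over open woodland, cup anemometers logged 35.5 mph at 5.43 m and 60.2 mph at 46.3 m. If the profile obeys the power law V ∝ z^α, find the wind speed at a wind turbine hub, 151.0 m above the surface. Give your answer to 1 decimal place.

80.6 mph

First find α: α = ln(V₂/V₁)/ln(z₂/z₁) = ln(60.2/35.5)/ln(46.3/5.43) = 0.52814/2.14320 = 0.2464
Extrapolate from 46.3 m to 151.0 m: V₃ = 60.2 × (151.0/46.3)^0.2464 = 60.2 × 1.3382 = 80.5583 mph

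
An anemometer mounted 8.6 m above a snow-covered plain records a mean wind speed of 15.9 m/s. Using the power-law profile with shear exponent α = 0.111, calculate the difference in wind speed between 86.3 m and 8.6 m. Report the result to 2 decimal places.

4.64 m/s

Power law: V₂ = V₁ · (z₂/z₁)^α = 15.9 × (10.0349)^0.111 = 20.5383 m/s
ΔV = 20.5383 − 15.9 = 4.6383 m/s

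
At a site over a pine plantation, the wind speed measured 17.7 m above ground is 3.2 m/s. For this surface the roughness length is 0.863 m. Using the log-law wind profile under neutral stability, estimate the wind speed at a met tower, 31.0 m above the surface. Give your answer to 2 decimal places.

Log law: V(z) ∝ ln(z/z₀), so V₂/V₁ = ln(z₂/z₀) / ln(z₁/z₀).
ln(31.0/0.863) = 3.5813, ln(17.7/0.863) = 3.0209
V₂ = 3.2 × 3.5813/3.0209 = 3.2 × 1.1855 = 3.7936 m/s

3.79 m/s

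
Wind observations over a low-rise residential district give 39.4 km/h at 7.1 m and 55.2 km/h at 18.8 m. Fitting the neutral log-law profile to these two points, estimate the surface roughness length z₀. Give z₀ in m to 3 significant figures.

z₀ ≈ 0.626 m

Log law: V(z) ∝ ln(z/z₀). With r = V₁/V₂ = 39.4/55.2 = 0.71377,
r · ln(z₂/z₀) = ln(z₁/z₀) ⇒ ln z₀ = (ln z₁ − r·ln z₂)/(1 − r)
ln z₀ = (1.96009 − 0.71377×2.93386) / 0.28623 = -0.4681
z₀ = exp(-0.4681) = 0.6262 m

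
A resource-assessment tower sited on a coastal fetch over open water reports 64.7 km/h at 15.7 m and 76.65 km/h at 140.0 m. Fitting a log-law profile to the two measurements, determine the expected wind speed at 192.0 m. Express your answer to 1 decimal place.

78.4 km/h

Log law: V ∝ ln(z/z₀). From the pair, with r = V₁/V₂ = 0.84410,
ln z₀ = (ln z₁ − r·ln z₂)/(1 − r) = (2.7537 − 0.84410×4.9416)/0.15590 = -9.0926 → z₀ = 0.0001125 m
V₃ = V₁ · ln(z₃/z₀)/ln(z₁/z₀) = 64.7 × 14.3501/11.8462 = 78.3751 km/h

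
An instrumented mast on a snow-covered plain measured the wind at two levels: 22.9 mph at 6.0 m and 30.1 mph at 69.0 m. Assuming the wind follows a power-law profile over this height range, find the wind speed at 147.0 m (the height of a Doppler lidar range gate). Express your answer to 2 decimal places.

32.76 mph

First find α: α = ln(V₂/V₁)/ln(z₂/z₁) = ln(30.1/22.9)/ln(69.0/6.0) = 0.27339/2.44235 = 0.1119
Extrapolate from 69.0 m to 147.0 m: V₃ = 30.1 × (147.0/69.0)^0.1119 = 30.1 × 1.0883 = 32.7593 mph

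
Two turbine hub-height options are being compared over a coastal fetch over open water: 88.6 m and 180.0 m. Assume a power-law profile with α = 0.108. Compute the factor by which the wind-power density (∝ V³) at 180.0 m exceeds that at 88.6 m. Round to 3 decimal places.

Speed ratio: V_B/V_A = (z_B/z_A)^α = (180.0/88.6)^0.108 = (2.0316)^0.108 = 1.07956
Power-density ratio: P_B/P_A = (V_B/V_A)³ = (1.07956)³ = 1.25817

1.258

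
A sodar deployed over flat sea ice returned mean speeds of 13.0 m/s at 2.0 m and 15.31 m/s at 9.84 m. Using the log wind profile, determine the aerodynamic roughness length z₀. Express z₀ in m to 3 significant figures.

z₀ ≈ 0.000255 m

Log law: V(z) ∝ ln(z/z₀). With r = V₁/V₂ = 13.0/15.31 = 0.84912,
r · ln(z₂/z₀) = ln(z₁/z₀) ⇒ ln z₀ = (ln z₁ − r·ln z₂)/(1 − r)
ln z₀ = (0.69315 − 0.84912×2.28646) / 0.15088 = -8.2735
z₀ = exp(-8.2735) = 0.0002552 m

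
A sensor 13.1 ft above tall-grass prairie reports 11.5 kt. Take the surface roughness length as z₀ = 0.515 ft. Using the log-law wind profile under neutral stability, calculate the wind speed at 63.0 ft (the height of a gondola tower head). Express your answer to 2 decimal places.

Log law: V(z) ∝ ln(z/z₀), so V₂/V₁ = ln(z₂/z₀) / ln(z₁/z₀).
ln(63.0/0.515) = 4.8067, ln(13.1/0.515) = 3.2362
V₂ = 11.5 × 4.8067/3.2362 = 11.5 × 1.4853 = 17.0809 kt

17.08 kt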